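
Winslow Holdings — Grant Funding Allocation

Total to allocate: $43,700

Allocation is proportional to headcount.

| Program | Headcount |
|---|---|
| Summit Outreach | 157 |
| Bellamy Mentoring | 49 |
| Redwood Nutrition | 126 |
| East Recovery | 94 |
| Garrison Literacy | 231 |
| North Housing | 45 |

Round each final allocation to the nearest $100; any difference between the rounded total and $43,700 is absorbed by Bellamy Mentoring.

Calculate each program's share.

Summit Outreach: $9,800 · Bellamy Mentoring: $3,000 · Redwood Nutrition: $7,800 · East Recovery: $5,900 · Garrison Literacy: $14,400 · North Housing: $2,800

Combined headcount = 702.
Raw shares: Summit Outreach 157/702 × $43,700 = 9,773.36; Bellamy Mentoring 49/702 × $43,700 = 3,050.28; Redwood Nutrition 126/702 × $43,700 = 7,843.59; East Recovery 94/702 × $43,700 = 5,851.57; Garrison Literacy 231/702 × $43,700 = 14,379.91; North Housing 45/702 × $43,700 = 2,801.28.
At nearest $100: Summit Outreach $9,800; Bellamy Mentoring $3,100; Redwood Nutrition $7,800; East Recovery $5,900; Garrison Literacy $14,400; North Housing $2,800. Sum = $43,800.
Difference $43,700 − $43,800 = −$100 applied to Bellamy Mentoring: Bellamy Mentoring becomes $3,000.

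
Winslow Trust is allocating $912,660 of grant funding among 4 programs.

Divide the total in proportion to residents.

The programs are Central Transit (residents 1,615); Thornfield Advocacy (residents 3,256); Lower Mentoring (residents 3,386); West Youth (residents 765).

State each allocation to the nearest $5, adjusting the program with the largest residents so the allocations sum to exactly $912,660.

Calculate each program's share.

Central Transit: $163,370; Thornfield Advocacy: $329,375; Lower Mentoring: $342,530; West Youth: $77,385

Total residents = 9,022.
Unrounded shares: Central Transit 1,615/9,022 × $912,660 = 163,372.41; Thornfield Advocacy 3,256/9,022 × $912,660 = 329,374.97; Lower Mentoring 3,386/9,022 × $912,660 = 342,525.69; West Youth 765/9,022 × $912,660 = 77,386.93.
At nearest $5: Central Transit $163,370; Thornfield Advocacy $329,375; Lower Mentoring $342,525; West Youth $77,385. Sum = $912,655.
Difference $912,660 − $912,655 = +$5 applied to largest residents (Lower Mentoring): Lower Mentoring becomes $342,530.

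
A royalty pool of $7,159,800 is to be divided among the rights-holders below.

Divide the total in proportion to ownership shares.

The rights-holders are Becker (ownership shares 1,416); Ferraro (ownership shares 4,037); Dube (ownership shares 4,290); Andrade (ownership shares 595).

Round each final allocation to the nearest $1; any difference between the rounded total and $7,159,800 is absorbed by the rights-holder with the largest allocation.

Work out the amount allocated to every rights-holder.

Becker: $980,681; Ferraro: $2,795,910; Dube: $2,971,129; Andrade: $412,080

Sum of ownership shares: 10,338.
Pro-rata amounts: Becker 1,416/10,338 × $7,159,800 = 980,680.67; Ferraro 4,037/10,338 × $7,159,800 = 2,795,909.52; Dube 4,290/10,338 × $7,159,800 = 2,971,130.01; Andrade 595/10,338 × $7,159,800 = 412,079.80.
After rounding ($1): Becker $980,681; Ferraro $2,795,910; Dube $2,971,130; Andrade $412,080. Sum = $7,159,801.
Difference $7,159,800 − $7,159,801 = −$1 applied to largest allocation (Dube): Dube becomes $2,971,129.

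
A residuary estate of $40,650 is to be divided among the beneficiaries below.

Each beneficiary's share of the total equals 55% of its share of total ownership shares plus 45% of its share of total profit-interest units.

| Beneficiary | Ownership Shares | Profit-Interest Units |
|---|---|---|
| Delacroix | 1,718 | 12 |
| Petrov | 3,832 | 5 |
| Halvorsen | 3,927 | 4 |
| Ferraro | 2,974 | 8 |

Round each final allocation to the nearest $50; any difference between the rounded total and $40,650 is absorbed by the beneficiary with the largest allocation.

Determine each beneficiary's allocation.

Totals — ownership shares 12,451, profit-interest units 29.
Blended shares (55% ownership shares + 45% profit-interest units): Delacroix 0.2621; Petrov 0.2469; Halvorsen 0.2355; Ferraro 0.2555.
Raw shares: Delacroix 10,654.22; Petrov 10,034.77; Halvorsen 9,574.58; Ferraro 10,386.44.
Rounded to nearest $50: Delacroix $10,650; Petrov $10,050; Halvorsen $9,550; Ferraro $10,400. Sum = $40,650.
Rounded total matches; no reconciliation needed.

Delacroix: $10,650; Petrov: $10,050; Halvorsen: $9,550; Ferraro: $10,400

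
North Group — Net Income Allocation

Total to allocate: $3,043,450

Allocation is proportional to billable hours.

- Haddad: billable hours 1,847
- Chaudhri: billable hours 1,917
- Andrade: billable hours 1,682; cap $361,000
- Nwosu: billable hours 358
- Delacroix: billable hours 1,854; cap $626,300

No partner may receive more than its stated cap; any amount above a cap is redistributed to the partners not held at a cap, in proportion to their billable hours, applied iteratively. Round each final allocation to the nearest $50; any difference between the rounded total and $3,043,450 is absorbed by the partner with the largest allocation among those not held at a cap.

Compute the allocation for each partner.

Haddad: $921,350 | Chaudhri: $956,200 | Andrade: $361,000 | Nwosu: $178,600 | Delacroix: $626,300

Combined billable hours = 7,658.
Pro-rata shares before constraints: Haddad 734,036.58; Chaudhri 761,856.05; Andrade 668,462.12; Nwosu 142,276.72; Delacroix 736,818.53.
Capped: Andrade ($361,000), Delacroix ($626,300); residual $2,056,150 reallocated over remaining billable hours 4,122.
Redistributed shares: Haddad 921,326.80 → $921,350; Chaudhri 956,244.43 → $956,250; Nwosu 178,578.77 → $178,600.
Rounding difference −$50 applied to Chaudhri → $956,200.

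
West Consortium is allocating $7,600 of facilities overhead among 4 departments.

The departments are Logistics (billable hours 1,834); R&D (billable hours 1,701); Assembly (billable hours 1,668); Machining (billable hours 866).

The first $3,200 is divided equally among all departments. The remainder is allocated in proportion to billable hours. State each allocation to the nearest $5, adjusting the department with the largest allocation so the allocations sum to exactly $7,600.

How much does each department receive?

$3,200 shared equally gives $800 per department.
Remainder $4,400 by billable hours (total 6,069): Logistics 1,329.64 → $1,330; R&D 1,233.22 → $1,235; Assembly 1,209.29 → $1,210; Machining 627.85 → $630.
Rounding difference −$5 on remainder applied to Logistics.
Totals: Logistics $800 + $1,325 = $2,125; R&D $800 + $1,235 = $2,035; Assembly $800 + $1,210 = $2,010; Machining $800 + $630 = $1,430.

Logistics: $2,125; R&D: $2,035; Assembly: $2,010; Machining: $1,430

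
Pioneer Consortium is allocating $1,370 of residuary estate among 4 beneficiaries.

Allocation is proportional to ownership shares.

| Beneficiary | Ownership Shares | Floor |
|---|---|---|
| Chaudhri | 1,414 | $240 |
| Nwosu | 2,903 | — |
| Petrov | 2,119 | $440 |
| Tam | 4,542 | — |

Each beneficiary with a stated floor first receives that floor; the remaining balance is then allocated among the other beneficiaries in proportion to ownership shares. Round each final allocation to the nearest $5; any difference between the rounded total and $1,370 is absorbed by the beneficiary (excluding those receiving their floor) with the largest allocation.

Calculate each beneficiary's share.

Minimums first: Chaudhri $240; Petrov $440. Balance $690.
Balance split over remaining ownership shares 7,445: Nwosu 269.05 → $270; Tam 420.95 → $420.

Chaudhri: $240 · Nwosu: $270 · Petrov: $440 · Tam: $420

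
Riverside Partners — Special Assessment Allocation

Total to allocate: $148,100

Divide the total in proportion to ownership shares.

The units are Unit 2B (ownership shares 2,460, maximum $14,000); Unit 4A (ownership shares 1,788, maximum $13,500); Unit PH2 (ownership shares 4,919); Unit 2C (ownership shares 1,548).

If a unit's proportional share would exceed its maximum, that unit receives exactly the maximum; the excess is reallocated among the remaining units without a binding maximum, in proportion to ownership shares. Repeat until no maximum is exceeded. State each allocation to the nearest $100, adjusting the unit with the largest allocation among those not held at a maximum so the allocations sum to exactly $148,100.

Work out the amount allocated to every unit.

Sum of ownership shares: 10,715.
Pro-rata shares before constraints: Unit 2B 34,001.49; Unit 4A 24,713.28; Unit PH2 67,989.16; Unit 2C 21,396.06.
Cap binds for Unit 2B ($14,000), Unit 4A ($13,500); balance $120,600 reallocated over remaining ownership shares 6,467.
Redistributed shares: Unit PH2 91,732.09 → $91,700; Unit 2C 28,867.91 → $28,900.

Unit 2B: $14,000 · Unit 4A: $13,500 · Unit PH2: $91,700 · Unit 2C: $28,900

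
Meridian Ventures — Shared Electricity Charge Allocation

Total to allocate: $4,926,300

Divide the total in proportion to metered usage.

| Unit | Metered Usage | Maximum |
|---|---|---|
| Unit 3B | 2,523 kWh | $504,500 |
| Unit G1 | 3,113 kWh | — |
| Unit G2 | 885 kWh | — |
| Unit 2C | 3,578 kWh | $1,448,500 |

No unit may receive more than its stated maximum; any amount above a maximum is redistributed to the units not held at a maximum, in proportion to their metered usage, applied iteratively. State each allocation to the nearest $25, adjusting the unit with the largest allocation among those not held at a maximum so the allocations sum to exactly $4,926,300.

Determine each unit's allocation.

Unit 3B: $504,500 · Unit G1: $2,315,125 · Unit G2: $658,175 · Unit 2C: $1,448,500

Total metered usage = 10,099.
Proportional shares (ignoring caps): Unit 3B 1,230,721.35; Unit G1 1,518,523.80; Unit G2 431,703.68; Unit 2C 1,745,351.16.
Cap binds for Unit 3B ($504,500), Unit 2C ($1,448,500); remaining pool $2,973,300 reallocated over remaining metered usage 3,998.
Shares after redistribution: Unit G1 2,315,128.29 → $2,315,125; Unit G2 658,171.71 → $658,175.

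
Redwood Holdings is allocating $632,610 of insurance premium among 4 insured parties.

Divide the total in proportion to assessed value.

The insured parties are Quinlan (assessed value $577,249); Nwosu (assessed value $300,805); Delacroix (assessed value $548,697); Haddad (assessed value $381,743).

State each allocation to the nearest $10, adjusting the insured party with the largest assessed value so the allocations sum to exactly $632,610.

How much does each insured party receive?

Quinlan: $201,930 | Nwosu: $105,220 | Delacroix: $191,930 | Haddad: $133,530

Assessed value total: 1,808,494.
Unrounded shares: Quinlan 577,249/1,808,494 × $632,610 = 201,921.32; Nwosu 300,805/1,808,494 × $632,610 = 105,221.39; Delacroix 548,697/1,808,494 × $632,610 = 191,933.85; Haddad 381,743/1,808,494 × $632,610 = 133,533.45.
Rounded to nearest $10: Quinlan $201,920; Nwosu $105,220; Delacroix $191,930; Haddad $133,530. Sum = $632,600.
Difference $632,610 − $632,600 = +$10 applied to largest assessed value (Quinlan): Quinlan becomes $201,930.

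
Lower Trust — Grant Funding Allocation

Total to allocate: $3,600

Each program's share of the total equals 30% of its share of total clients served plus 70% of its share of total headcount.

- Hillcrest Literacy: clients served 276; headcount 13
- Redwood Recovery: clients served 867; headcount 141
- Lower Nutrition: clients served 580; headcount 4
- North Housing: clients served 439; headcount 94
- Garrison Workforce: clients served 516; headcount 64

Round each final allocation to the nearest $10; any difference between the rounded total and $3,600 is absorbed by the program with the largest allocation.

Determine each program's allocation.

Totals — clients served 2,678, headcount 316.
Composite weights (30% clients served + 70% headcount): Hillcrest Literacy 0.0597; Redwood Recovery 0.4095; Lower Nutrition 0.0738; North Housing 0.2574; Garrison Workforce 0.1996.
Proportional shares: Hillcrest Literacy 214.98; Redwood Recovery 1,474.08; Lower Nutrition 265.80; North Housing 926.66; Garrison Workforce 718.48.
Rounded to nearest $10: Hillcrest Literacy $210; Redwood Recovery $1,470; Lower Nutrition $270; North Housing $930; Garrison Workforce $720. Sum = $3,600.
Sum already equals the total — no adjustment.

Hillcrest Literacy: $210; Redwood Recovery: $1,470; Lower Nutrition: $270; North Housing: $930; Garrison Workforce: $720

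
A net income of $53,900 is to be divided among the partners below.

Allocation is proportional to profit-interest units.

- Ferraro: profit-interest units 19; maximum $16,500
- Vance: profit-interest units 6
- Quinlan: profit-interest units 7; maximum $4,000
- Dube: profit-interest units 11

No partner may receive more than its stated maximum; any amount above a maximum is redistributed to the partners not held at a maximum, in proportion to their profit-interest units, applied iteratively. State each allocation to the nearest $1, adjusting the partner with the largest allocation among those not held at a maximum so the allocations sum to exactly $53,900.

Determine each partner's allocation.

Combined profit-interest units = 43.
Proportional shares (ignoring caps): Ferraro 23,816.28; Vance 7,520.93; Quinlan 8,774.42; Dube 13,788.37.
Cap binds for Ferraro ($16,500), Quinlan ($4,000); balance $33,400 reallocated over remaining profit-interest units 17.
Redistributed shares: Vance 11,788.24 → $11,788; Dube 21,611.76 → $21,612.

Ferraro: $16,500; Vance: $11,788; Quinlan: $4,000; Dube: $21,612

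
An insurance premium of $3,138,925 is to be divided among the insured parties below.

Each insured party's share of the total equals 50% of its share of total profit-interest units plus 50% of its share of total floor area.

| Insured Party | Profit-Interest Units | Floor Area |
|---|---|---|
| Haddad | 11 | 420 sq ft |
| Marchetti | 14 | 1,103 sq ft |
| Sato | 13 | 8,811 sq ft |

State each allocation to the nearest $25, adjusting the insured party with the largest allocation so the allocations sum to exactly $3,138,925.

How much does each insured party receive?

Haddad: $518,100 | Marchetti: $745,750 | Sato: $1,875,075

Profit-interest units total 38; floor area total 10,334.
Composite weights (50% profit-interest units + 50% floor area): Haddad 0.1651; Marchetti 0.2376; Sato 0.5974.
Raw shares: Haddad 518,105.03; Marchetti 745,739.68; Sato 1,875,080.28.
Rounded to nearest $25: Haddad $518,100; Marchetti $745,750; Sato $1,875,075. Sum = $3,138,925.
Rounded total matches; no reconciliation needed.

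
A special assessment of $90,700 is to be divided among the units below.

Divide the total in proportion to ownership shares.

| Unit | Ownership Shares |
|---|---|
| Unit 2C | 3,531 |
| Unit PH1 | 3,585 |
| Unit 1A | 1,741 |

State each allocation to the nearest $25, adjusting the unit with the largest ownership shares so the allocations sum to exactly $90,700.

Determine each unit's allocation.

Total ownership shares = 8,857.
Proportional shares: Unit 2C 3,531/8,857 × $90,700 = 36,159.16; Unit PH1 3,585/8,857 × $90,700 = 36,712.15; Unit 1A 1,741/8,857 × $90,700 = 17,828.69.
After rounding ($25): Unit 2C $36,150; Unit PH1 $36,700; Unit 1A $17,825. Sum = $90,675.
Difference $90,700 − $90,675 = +$25 applied to largest ownership shares (Unit PH1): Unit PH1 becomes $36,725.

Unit 2C: $36,150 | Unit PH1: $36,725 | Unit 1A: $17,825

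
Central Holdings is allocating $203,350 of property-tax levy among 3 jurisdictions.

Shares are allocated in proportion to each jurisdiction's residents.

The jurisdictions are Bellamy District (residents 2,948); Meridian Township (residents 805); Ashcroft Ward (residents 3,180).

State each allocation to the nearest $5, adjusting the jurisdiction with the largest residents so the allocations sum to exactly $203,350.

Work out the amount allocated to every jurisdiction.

Sum of residents: 2,948 + 805 + 3,180 = 6,933.
Proportional shares: Bellamy District 86,467.01; Meridian Township 23,611.24; Ashcroft Ward 93,271.74.
Rounded to nearest $5: Bellamy District $86,465; Meridian Township $23,610; Ashcroft Ward $93,270. Sum = $203,345.
Difference $203,350 − $203,345 = +$5 applied to largest residents (Ashcroft Ward): Ashcroft Ward becomes $93,275.

Bellamy District: $86,465 · Meridian Township: $23,610 · Ashcroft Ward: $93,275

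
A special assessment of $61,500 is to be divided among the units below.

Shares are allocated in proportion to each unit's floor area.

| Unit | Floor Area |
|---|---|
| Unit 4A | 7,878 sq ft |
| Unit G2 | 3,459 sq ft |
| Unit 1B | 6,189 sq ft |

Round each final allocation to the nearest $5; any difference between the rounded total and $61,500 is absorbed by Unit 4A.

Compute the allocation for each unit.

Unit 4A: $27,640; Unit G2: $12,140; Unit 1B: $21,720

Combined floor area = 17,526.
Raw shares: Unit 4A 7,878/17,526 × $61,500 = 27,644.47; Unit G2 3,459/17,526 × $61,500 = 12,137.88; Unit 1B 6,189/17,526 × $61,500 = 21,717.65.
Rounded to nearest $5: Unit 4A $27,645; Unit G2 $12,140; Unit 1B $21,720. Sum = $61,505.
Difference $61,500 − $61,505 = −$5 applied to Unit 4A: Unit 4A becomes $27,640.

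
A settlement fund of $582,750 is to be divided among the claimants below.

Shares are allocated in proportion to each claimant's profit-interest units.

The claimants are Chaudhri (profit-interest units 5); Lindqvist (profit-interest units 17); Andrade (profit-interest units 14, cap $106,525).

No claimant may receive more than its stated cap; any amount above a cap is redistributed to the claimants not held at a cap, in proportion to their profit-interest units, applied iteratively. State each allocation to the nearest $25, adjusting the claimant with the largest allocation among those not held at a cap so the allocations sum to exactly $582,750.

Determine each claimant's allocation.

Chaudhri: $108,225; Lindqvist: $368,000; Andrade: $106,525

Sum of profit-interest units: 36.
Pro-rata shares before constraints: Chaudhri 80,937.50; Lindqvist 275,187.50; Andrade 226,625.00.
Cap binds for Andrade ($106,525); residual $476,225 reallocated over remaining profit-interest units 22.
Shares after redistribution: Chaudhri 108,232.95 → $108,225; Lindqvist 367,992.05 → $368,000.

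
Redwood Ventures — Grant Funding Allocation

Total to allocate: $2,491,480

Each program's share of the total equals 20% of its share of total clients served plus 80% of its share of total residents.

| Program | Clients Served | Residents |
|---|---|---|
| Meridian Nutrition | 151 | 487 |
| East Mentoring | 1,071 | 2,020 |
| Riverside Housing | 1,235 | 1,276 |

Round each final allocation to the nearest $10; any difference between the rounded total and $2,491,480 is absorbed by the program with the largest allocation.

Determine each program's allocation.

Meridian Nutrition: $287,210; East Mentoring: $1,281,510; Riverside Housing: $922,760

Clients served total 2,457; residents total 3,783.
Combined weights (20% clients served + 80% residents): Meridian Nutrition 0.1153; East Mentoring 0.5144; Riverside Housing 0.3704.
Raw shares: Meridian Nutrition 287,213.98; East Mentoring 1,281,501.93; Riverside Housing 922,764.10.
After rounding ($10): Meridian Nutrition $287,210; East Mentoring $1,281,500; Riverside Housing $922,760. Sum = $2,491,470.
Difference $2,491,480 − $2,491,470 = +$10 applied to largest allocation (East Mentoring): East Mentoring becomes $1,281,510.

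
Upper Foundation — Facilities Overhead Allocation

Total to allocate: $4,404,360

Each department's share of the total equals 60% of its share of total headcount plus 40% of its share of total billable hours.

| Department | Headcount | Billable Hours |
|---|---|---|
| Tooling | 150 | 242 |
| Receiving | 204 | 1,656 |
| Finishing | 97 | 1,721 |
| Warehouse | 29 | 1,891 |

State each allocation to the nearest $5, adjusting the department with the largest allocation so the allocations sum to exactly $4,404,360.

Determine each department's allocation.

Tooling: $903,195; Receiving: $1,652,590; Finishing: $1,084,295; Warehouse: $764,280

Totals — headcount 480, billable hours 5,510.
Blended shares (60% headcount + 40% billable hours): Tooling 0.2051; Receiving 0.3752; Finishing 0.2462; Warehouse 0.1735.
Unrounded shares: Tooling 903,193.55; Receiving 1,652,594.21; Finishing 1,084,293.88; Warehouse 764,278.36.
After rounding ($5): Tooling $903,195; Receiving $1,652,595; Finishing $1,084,295; Warehouse $764,280. Sum = $4,404,365.
Difference $4,404,360 − $4,404,365 = −$5 applied to largest allocation (Receiving): Receiving becomes $1,652,590.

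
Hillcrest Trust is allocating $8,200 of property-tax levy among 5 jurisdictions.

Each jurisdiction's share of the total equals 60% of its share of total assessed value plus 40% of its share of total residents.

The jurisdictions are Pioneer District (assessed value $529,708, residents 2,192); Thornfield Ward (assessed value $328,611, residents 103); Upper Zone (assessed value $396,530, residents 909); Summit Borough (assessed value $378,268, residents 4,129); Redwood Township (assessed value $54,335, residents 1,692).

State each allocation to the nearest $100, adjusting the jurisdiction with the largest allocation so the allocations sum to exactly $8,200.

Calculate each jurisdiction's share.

Totals — assessed value 1,687,452, residents 9,025.
Composite weights (60% assessed value + 40% residents): Pioneer District 0.2855; Thornfield Ward 0.1214; Upper Zone 0.1813; Summit Borough 0.3175; Redwood Township 0.0943.
Unrounded shares: Pioneer District 2,341.09; Thornfield Ward 995.54; Upper Zone 1,486.50; Summit Borough 2,603.52; Redwood Township 773.35.
Rounded to nearest $100: Pioneer District $2,300; Thornfield Ward $1,000; Upper Zone $1,500; Summit Borough $2,600; Redwood Township $800. Sum = $8,200.
No rounding difference to absorb.

Pioneer District: $2,300 | Thornfield Ward: $1,000 | Upper Zone: $1,500 | Summit Borough: $2,600 | Redwood Township: $800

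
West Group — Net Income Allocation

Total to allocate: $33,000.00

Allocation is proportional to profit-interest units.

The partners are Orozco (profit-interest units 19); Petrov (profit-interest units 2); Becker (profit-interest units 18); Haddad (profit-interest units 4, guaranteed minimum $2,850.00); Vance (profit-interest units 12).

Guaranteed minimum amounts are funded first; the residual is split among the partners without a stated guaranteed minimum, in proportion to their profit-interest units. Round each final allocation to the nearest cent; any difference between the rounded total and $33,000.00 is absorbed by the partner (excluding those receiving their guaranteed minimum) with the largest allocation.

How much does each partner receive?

Orozco: $11,232.35 · Petrov: $1,182.35 · Becker: $10,641.18 · Haddad: $2,850.00 · Vance: $7,094.12

Minimums first: Haddad $2,850.00. Residual $30,150.00.
Residual split over remaining profit-interest units 51: Orozco 11,232.3529 → $11,232.35; Petrov 1,182.3529 → $1,182.35; Becker 10,641.1765 → $10,641.18; Vance 7,094.1176 → $7,094.12.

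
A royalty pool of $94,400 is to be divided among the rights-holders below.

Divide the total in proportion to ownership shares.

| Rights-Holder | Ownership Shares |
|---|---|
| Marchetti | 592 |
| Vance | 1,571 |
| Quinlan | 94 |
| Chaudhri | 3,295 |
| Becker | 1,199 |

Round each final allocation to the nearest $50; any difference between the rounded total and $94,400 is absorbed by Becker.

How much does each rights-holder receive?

Combined ownership shares = 6,751.
Proportional shares: Marchetti 592/6,751 × $94,400 = 8,278.00; Vance 1,571/6,751 × $94,400 = 21,967.47; Quinlan 94/6,751 × $94,400 = 1,314.41; Chaudhri 3,295/6,751 × $94,400 = 46,074.36; Becker 1,199/6,751 × $94,400 = 16,765.75.
Rounded to nearest $50: Marchetti $8,300; Vance $21,950; Quinlan $1,300; Chaudhri $46,050; Becker $16,750. Sum = $94,350.
Difference $94,400 − $94,350 = +$50 applied to Becker: Becker becomes $16,800.

Marchetti: $8,300; Vance: $21,950; Quinlan: $1,300; Chaudhri: $46,050; Becker: $16,800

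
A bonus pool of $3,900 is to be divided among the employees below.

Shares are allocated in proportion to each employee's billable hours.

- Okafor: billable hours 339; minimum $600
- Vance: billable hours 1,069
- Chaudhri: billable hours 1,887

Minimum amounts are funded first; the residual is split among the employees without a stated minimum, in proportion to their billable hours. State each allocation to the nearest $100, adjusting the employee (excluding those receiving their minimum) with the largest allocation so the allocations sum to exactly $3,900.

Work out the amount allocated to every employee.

Guaranteed amounts: Okafor $600. Residual $3,300.
Residual split over remaining billable hours 2,956: Vance 1,193.40 → $1,200; Chaudhri 2,106.60 → $2,100.

Okafor: $600; Vance: $1,200; Chaudhri: $2,100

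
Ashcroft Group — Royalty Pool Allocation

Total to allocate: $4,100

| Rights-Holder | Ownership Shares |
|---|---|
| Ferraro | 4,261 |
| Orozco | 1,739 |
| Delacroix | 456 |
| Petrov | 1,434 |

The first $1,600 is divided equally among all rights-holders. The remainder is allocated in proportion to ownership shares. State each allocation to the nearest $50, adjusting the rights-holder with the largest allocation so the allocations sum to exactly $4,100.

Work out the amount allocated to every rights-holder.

$1,600 shared equally gives $400 per rights-holder.
Remainder $2,500 by ownership shares (total 7,890): Ferraro 1,350.13 → $1,350; Orozco 551.01 → $550; Delacroix 144.49 → $150; Petrov 454.37 → $450.
Totals: Ferraro $400 + $1,350 = $1,750; Orozco $400 + $550 = $950; Delacroix $400 + $150 = $550; Petrov $400 + $450 = $850.

Ferraro: $1,750 | Orozco: $950 | Delacroix: $550 | Petrov: $850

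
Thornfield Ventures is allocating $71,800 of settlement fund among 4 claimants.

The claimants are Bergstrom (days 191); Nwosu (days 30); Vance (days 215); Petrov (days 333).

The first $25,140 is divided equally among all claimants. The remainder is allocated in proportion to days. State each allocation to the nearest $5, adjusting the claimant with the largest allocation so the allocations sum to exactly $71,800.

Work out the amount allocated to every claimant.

Bergstrom: $17,875 · Nwosu: $8,105 · Vance: $19,330 · Petrov: $26,490

First tranche $25,140 split equally: $6,285 each.
Remainder $46,660 by days (total 769): Bergstrom 11,589.15 → $11,590; Nwosu 1,820.29 → $1,820; Vance 13,045.38 → $13,045; Petrov 20,205.18 → $20,205.
Totals: Bergstrom $6,285 + $11,590 = $17,875; Nwosu $6,285 + $1,820 = $8,105; Vance $6,285 + $13,045 = $19,330; Petrov $6,285 + $20,205 = $26,490.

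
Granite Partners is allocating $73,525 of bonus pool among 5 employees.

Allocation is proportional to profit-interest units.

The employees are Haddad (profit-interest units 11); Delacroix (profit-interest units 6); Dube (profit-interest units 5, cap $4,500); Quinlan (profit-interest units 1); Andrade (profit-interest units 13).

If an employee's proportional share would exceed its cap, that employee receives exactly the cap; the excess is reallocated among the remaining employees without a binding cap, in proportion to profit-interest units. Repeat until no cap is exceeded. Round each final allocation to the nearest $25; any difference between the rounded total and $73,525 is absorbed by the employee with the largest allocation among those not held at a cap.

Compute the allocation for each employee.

Combined profit-interest units = 36.
Unconstrained shares: Haddad 22,465.97; Delacroix 12,254.17; Dube 10,211.81; Quinlan 2,042.36; Andrade 26,550.69.
Held at cap: Dube ($4,500); remaining pool $69,025 reallocated over remaining profit-interest units 31.
Remaining shares: Haddad 24,492.74 → $24,500; Delacroix 13,359.68 → $13,350; Quinlan 2,226.61 → $2,225; Andrade 28,945.97 → $28,950.

Haddad: $24,500; Delacroix: $13,350; Dube: $4,500; Quinlan: $2,225; Andrade: $28,950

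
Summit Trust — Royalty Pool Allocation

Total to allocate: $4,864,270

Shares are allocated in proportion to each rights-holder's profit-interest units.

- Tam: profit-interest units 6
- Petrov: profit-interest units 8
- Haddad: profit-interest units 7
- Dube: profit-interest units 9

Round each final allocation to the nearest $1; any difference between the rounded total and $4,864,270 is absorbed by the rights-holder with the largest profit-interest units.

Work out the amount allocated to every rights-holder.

Profit-interest units total: 6 + 8 + 7 + 9 = 30.
Proportional shares: Tam 972,854.00; Petrov 1,297,138.67; Haddad 1,134,996.33; Dube 1,459,281.00.
Rounded to nearest $1: Tam $972,854; Petrov $1,297,139; Haddad $1,134,996; Dube $1,459,281. Sum = $4,864,270.
Rounded total matches; no reconciliation needed.

Tam: $972,854; Petrov: $1,297,139; Haddad: $1,134,996; Dube: $1,459,281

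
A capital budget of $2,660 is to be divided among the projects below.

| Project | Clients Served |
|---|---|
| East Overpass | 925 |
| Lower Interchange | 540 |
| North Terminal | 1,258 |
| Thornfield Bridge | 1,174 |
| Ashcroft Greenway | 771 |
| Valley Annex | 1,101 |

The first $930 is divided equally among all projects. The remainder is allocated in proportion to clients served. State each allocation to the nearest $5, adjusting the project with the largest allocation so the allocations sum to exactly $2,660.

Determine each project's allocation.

East Overpass: $430 | Lower Interchange: $315 | North Terminal: $540 | Thornfield Bridge: $505 | Ashcroft Greenway: $385 | Valley Annex: $485

$930 shared equally gives $155 per project.
Remainder $1,730 by clients served (total 5,769): East Overpass 277.39 → $275; Lower Interchange 161.93 → $160; North Terminal 377.25 → $375; Thornfield Bridge 352.06 → $350; Ashcroft Greenway 231.21 → $230; Valley Annex 330.17 → $330.
Rounding difference +$10 on remainder applied to North Terminal.
Totals: East Overpass $155 + $275 = $430; Lower Interchange $155 + $160 = $315; North Terminal $155 + $385 = $540; Thornfield Bridge $155 + $350 = $505; Ashcroft Greenway $155 + $230 = $385; Valley Annex $155 + $330 = $485.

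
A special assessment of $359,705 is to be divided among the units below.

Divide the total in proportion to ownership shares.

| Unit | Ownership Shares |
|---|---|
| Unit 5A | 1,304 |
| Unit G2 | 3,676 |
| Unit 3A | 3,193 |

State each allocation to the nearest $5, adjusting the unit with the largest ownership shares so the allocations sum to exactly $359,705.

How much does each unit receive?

Ownership shares total: 1,304 + 3,676 + 3,193 = 8,173.
Unrounded shares: Unit 5A 57,390.84; Unit G2 161,785.83; Unit 3A 140,528.33.
After rounding ($5): Unit 5A $57,390; Unit G2 $161,785; Unit 3A $140,530. Sum = $359,705.
Sum already equals the total — no adjustment.

Unit 5A: $57,390 · Unit G2: $161,785 · Unit 3A: $140,530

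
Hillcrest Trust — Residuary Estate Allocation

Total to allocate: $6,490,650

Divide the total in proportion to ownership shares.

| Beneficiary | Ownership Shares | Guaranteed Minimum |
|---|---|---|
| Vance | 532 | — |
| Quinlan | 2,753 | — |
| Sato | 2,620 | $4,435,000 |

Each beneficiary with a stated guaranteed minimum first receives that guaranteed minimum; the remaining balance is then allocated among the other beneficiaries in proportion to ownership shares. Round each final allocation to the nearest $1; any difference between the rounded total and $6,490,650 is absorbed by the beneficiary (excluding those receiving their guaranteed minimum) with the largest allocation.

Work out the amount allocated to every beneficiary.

Vance: $332,909; Quinlan: $1,722,741; Sato: $4,435,000

Minimums first: Sato $4,435,000. Residual $2,055,650.
Residual split over remaining ownership shares 3,285: Vance 332,908.92 → $332,909; Quinlan 1,722,741.08 → $1,722,741.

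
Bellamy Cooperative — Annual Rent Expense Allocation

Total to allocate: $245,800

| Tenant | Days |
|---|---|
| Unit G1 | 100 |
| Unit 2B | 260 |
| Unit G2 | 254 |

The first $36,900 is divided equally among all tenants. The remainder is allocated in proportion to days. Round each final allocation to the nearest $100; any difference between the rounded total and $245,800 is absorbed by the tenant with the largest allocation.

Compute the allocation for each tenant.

First tranche $36,900 split equally: $12,300 each.
Remainder $208,900 by days (total 614): Unit G1 34,022.80 → $34,000; Unit 2B 88,459.28 → $88,500; Unit G2 86,417.92 → $86,400.
Totals: Unit G1 $12,300 + $34,000 = $46,300; Unit 2B $12,300 + $88,500 = $100,800; Unit G2 $12,300 + $86,400 = $98,700.

Unit G1: $46,300; Unit 2B: $100,800; Unit G2: $98,700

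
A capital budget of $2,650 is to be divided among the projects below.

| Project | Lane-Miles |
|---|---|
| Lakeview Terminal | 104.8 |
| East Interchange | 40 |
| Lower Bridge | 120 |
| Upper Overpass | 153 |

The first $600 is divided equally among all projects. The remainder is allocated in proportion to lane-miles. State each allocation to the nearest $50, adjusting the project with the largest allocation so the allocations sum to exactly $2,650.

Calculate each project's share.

Lakeview Terminal: $650 · East Interchange: $350 · Lower Bridge: $750 · Upper Overpass: $900

First tranche $600 split equally: $150 each.
Remainder $2,050 by lane-miles (total 417.8): Lakeview Terminal 514.22 → $500; East Interchange 196.27 → $200; Lower Bridge 588.80 → $600; Upper Overpass 750.72 → $750.
Totals: Lakeview Terminal $150 + $500 = $650; East Interchange $150 + $200 = $350; Lower Bridge $150 + $600 = $750; Upper Overpass $150 + $750 = $900.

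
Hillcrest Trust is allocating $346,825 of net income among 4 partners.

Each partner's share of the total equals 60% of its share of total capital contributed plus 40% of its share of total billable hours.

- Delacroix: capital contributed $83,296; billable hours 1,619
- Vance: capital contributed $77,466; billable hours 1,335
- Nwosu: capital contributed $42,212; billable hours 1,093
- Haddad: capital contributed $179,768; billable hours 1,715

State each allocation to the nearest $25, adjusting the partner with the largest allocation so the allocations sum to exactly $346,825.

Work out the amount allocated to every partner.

Capital contributed total 382,742; billable hours total 5,762.
Composite weights (60% capital contributed + 40% billable hours): Delacroix 0.2430; Vance 0.2141; Nwosu 0.1420; Haddad 0.4009.
Unrounded shares: Delacroix 84,267.83; Vance 74,260.30; Nwosu 49,266.31; Haddad 139,030.56.
Rounded to nearest $25: Delacroix $84,275; Vance $74,250; Nwosu $49,275; Haddad $139,025. Sum = $346,825.
Sum already equals the total — no adjustment.

Delacroix: $84,275 · Vance: $74,250 · Nwosu: $49,275 · Haddad: $139,025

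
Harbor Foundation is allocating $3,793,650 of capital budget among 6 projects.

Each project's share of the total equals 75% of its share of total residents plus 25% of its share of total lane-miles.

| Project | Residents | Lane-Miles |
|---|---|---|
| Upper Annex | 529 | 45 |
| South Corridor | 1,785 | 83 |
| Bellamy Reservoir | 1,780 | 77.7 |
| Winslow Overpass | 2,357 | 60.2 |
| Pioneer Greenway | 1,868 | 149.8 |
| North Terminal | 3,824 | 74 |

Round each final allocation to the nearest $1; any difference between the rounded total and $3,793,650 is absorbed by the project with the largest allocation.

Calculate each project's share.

Upper Annex: $211,103; South Corridor: $578,993; Bellamy Reservoir: $567,557; Winslow Overpass: $668,861; Pioneer Greenway: $727,814; North Terminal: $1,039,322

Residents total 12,143; lane-miles total 489.7.
Combined weights (75% residents + 25% lane-miles): Upper Annex 0.0556; South Corridor 0.1526; Bellamy Reservoir 0.1496; Winslow Overpass 0.1763; Pioneer Greenway 0.1919; North Terminal 0.2740.
Unrounded shares: Upper Annex 211,102.94; South Corridor 578,992.87; Bellamy Reservoir 567,556.69; Winslow Overpass 668,861.47; Pioneer Greenway 727,813.67; North Terminal 1,039,322.35.
At nearest $1: Upper Annex $211,103; South Corridor $578,993; Bellamy Reservoir $567,557; Winslow Overpass $668,861; Pioneer Greenway $727,814; North Terminal $1,039,322. Sum = $3,793,650.
Rounded total matches; no reconciliation needed.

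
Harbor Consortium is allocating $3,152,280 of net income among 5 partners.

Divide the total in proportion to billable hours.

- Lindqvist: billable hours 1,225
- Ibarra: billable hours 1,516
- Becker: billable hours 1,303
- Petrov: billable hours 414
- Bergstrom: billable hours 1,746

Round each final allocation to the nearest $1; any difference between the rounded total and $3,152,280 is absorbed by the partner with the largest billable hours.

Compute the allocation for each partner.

Lindqvist: $622,428 | Ibarra: $770,286 | Becker: $662,060 | Petrov: $210,355 | Bergstrom: $887,151

Total billable hours = 1,225 + 1,516 + 1,303 + 414 + 1,746 = 6,204.
Raw shares: Lindqvist 622,427.95; Ibarra 770,286.34; Becker 662,060.10; Petrov 210,355.24; Bergstrom 887,150.37.
At nearest $1: Lindqvist $622,428; Ibarra $770,286; Becker $662,060; Petrov $210,355; Bergstrom $887,150. Sum = $3,152,279.
Difference $3,152,280 − $3,152,279 = +$1 applied to largest billable hours (Bergstrom): Bergstrom becomes $887,151.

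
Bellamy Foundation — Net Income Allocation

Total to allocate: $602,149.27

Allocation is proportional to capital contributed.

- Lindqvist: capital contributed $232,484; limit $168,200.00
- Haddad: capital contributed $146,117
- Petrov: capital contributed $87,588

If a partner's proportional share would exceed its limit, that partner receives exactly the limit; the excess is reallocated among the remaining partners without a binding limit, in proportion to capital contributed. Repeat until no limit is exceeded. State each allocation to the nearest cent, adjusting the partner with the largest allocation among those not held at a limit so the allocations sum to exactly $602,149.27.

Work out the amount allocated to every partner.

Lindqvist: $168,200.00 | Haddad: $271,313.69 | Petrov: $162,635.58

Total capital contributed = 466,189.
Unconstrained shares: Lindqvist 300,286.0876; Haddad 188,730.8471; Petrov 113,132.3353.
Cap binds for Lindqvist ($168,200.00); balance $433,949.27 reallocated over remaining capital contributed 233,705.
Redistributed shares: Haddad 271,313.6881 → $271,313.69; Petrov 162,635.5819 → $162,635.58.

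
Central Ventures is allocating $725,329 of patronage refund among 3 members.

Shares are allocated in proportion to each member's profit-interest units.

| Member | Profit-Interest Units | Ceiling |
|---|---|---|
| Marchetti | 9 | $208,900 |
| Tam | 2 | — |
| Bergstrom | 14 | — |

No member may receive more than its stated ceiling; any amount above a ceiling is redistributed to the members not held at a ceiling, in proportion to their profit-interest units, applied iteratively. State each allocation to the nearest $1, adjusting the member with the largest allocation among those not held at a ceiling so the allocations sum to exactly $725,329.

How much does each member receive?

Marchetti: $208,900 | Tam: $64,554 | Bergstrom: $451,875

Sum of profit-interest units: 25.
Proportional shares (ignoring caps): Marchetti 261,118.44; Tam 58,026.32; Bergstrom 406,184.24.
Cap binds for Marchetti ($208,900); balance $516,429 reallocated over remaining profit-interest units 16.
Shares after redistribution: Tam 64,553.62 → $64,554; Bergstrom 451,875.38 → $451,875.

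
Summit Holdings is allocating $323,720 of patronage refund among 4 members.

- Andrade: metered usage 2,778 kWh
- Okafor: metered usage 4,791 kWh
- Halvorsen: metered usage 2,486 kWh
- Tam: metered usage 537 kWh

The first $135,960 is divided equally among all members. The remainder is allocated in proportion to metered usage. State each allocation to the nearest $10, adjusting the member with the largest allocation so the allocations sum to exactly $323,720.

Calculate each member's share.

Andrade: $83,230 | Okafor: $118,920 | Halvorsen: $78,060 | Tam: $43,510

$135,960 shared equally gives $33,990 per member.
Remainder $187,760 by metered usage (total 10,592): Andrade 49,244.46 → $49,240; Okafor 84,928.07 → $84,930; Halvorsen 44,068.29 → $44,070; Tam 9,519.18 → $9,520.
Totals: Andrade $33,990 + $49,240 = $83,230; Okafor $33,990 + $84,930 = $118,920; Halvorsen $33,990 + $44,070 = $78,060; Tam $33,990 + $9,520 = $43,510.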